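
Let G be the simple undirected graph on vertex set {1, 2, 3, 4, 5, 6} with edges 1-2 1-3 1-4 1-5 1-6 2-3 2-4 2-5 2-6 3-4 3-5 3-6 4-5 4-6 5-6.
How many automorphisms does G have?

All 6 vertices are pairwise adjacent: G = K_6. Any permutation of the 6 vertices preserves K_6, so Aut(K_6) = S_6 of order 6! = 720.

720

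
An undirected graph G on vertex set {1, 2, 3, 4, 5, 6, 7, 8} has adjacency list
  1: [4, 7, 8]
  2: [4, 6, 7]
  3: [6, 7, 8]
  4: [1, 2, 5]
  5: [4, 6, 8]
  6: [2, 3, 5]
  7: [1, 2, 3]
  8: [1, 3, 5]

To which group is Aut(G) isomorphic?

Z_2^3 ⋊ S_3

G is 3-regular and bipartite on 2^3 = 8 vertices with girth 4; it is the hypercube graph Q_3. The symmetry group of the 3-cube is the hyperoctahedral group B_3 = Z_2 ≀ S_3, of order 2^3·3! = 48.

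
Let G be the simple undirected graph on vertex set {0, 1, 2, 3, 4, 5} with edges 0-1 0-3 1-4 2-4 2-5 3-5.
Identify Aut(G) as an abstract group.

G is 2-regular and connected on 6 vertices, i.e. the cycle C_6. C_6 has 6 rotations and 6 reflections, so Aut(C_6) ≅ D_6 of order 12.

the dihedral group of order 12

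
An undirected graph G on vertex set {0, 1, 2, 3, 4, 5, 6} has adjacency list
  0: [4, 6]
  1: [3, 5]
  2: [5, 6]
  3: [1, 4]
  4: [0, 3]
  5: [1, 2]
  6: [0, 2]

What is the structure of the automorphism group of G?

G is 2-regular and connected on 7 vertices, i.e. the cycle C_7. The automorphisms of the 7-cycle are exactly the symmetries of a regular 7-gon: the dihedral group D_7, |D_7| = 14.

the dihedral group of order 14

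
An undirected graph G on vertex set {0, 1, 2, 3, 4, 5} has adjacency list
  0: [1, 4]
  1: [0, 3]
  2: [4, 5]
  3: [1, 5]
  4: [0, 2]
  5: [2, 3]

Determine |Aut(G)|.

Every vertex has degree 2 and the graph is connected, so G is the 6-cycle C_6. C_6 has 6 rotations and 6 reflections, so Aut(C_6) ≅ D_6 of order 12.

12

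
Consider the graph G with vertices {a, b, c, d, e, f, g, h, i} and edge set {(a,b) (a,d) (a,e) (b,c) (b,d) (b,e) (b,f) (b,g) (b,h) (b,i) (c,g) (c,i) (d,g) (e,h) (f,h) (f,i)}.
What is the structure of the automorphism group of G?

Vertex b is the unique vertex of degree 8; the remaining 8 vertices each have degree 3 and induce a cycle, so G is the wheel on 9 vertices with hub b. With the hub fixed, the remaining symmetry is that of the rim cycle C_8, giving the dihedral group D_8.

the dihedral group of order 16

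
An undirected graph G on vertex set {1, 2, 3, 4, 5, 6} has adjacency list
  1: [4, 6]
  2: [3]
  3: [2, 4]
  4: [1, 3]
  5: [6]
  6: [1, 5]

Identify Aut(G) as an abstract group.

The degree sequence is [2, 1, 2, 2, 1, 2]; the two degree-1 vertices 2 and 5 are the ends of a path, so G = P_6. A path has exactly one nontrivial symmetry — reversal — giving Aut(G) of order 2.

C_2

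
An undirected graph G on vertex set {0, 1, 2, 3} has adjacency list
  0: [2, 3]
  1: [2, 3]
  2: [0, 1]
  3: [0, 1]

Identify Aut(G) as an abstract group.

G is 2-regular and bipartite on 2^2 = 4 vertices with girth 4; it is the hypercube graph Q_2. Aut(Q_2) consists of the signed permutations of the 2 coordinate axes: 2! permutations times 2^2 sign flips, so |Aut| = 2^2·2! = 8.

Z_2^2 ⋊ S_2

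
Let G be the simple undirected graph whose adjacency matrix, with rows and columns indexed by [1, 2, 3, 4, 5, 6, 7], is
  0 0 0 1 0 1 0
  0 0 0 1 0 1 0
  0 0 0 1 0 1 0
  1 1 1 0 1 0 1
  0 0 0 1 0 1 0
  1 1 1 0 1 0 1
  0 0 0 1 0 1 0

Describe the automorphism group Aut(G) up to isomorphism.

S_5 × S_2

The vertices split by degree into {4, 6} (degree 5) and {1, 2, 3, 5, 7} (degree 2); every edge runs between the two parts, so G is the complete bipartite graph K_{2,5}. Automorphisms preserve the bipartition setwise (since the parts differ in size) and act as S_5 × S_2 within it; |Aut| = 240.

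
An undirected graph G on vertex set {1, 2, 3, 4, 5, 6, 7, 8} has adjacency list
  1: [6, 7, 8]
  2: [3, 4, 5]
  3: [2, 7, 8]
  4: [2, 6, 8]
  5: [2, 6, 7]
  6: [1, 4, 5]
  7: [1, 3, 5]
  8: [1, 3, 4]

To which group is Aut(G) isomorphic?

G is 3-regular and bipartite on 2^3 = 8 vertices with girth 4; it is the hypercube graph Q_3. Aut(Q_3) consists of the signed permutations of the 3 coordinate axes: 3! permutations times 2^3 sign flips, so |Aut| = 2^3·3! = 48.

Z_2^3 ⋊ S_3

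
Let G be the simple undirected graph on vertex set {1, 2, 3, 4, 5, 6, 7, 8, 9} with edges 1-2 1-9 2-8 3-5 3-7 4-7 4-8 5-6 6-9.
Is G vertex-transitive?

G is 2-regular and connected on 9 vertices, i.e. the cycle C_9. The automorphisms of the 9-cycle are exactly the symmetries of a regular 9-gon: the dihedral group D_9, |D_9| = 18. Under this action every vertex can be carried to every other, so G is vertex-transitive.

Yes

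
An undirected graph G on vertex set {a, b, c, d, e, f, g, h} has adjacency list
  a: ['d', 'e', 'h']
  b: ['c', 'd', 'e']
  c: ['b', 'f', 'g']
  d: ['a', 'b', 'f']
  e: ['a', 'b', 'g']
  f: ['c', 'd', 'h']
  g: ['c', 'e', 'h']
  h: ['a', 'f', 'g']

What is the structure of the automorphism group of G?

G is 3-regular and bipartite on 2^3 = 8 vertices with girth 4; it is the hypercube graph Q_3. Aut(Q_3) consists of the signed permutations of the 3 coordinate axes: 3! permutations times 2^3 sign flips, so |Aut| = 2^3·3! = 48.

the hyperoctahedral group B_3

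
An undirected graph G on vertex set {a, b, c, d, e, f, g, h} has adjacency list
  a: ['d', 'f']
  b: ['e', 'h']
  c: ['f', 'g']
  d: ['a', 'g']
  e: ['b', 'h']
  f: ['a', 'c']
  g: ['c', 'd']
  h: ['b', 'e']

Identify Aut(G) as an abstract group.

D_5 × D_3

G has two connected components, {a, c, d, f, g} and {b, e, h}; each is 2-regular, so G = C_5 ⊔ C_3. The components are non-isomorphic (different sizes), so Aut(G) = Aut(C_5) × Aut(C_3) = D_5 × D_3 of order 10·6 = 60.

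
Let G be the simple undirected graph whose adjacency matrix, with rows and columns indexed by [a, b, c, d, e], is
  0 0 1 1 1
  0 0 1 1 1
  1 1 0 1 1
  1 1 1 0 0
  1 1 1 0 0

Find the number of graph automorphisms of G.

8

Vertex c is the unique vertex of degree 4; the remaining 4 vertices each have degree 3 and induce a cycle, so G is the wheel on 5 vertices with hub c. Every automorphism fixes the hub and acts on the rim 4-cycle, so Aut(G) ≅ Aut(C_4) = D_4 of order 8.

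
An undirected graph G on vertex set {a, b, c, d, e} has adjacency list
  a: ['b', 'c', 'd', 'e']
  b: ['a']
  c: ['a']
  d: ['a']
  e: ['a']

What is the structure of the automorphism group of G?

Vertex a has degree 4 and every other vertex has degree 1, so G is the star K_{1,4} with centre a. The 4 leaves are pairwise interchangeable while the centre is fixed, giving Aut(G) = S_4.

S_4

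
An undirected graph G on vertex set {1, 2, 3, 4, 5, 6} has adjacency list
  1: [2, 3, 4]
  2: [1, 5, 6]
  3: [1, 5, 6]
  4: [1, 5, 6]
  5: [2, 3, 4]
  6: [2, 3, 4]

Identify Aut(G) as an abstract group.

S_3 ≀ Z_2

G is 3-regular and bipartite with parts {2, 3, 4} and {1, 5, 6} (each part is independent and every cross-pair is an edge), so G = K_{3,3}. Each part can be permuted independently (S_3 × S_3) and the two equal-size parts can also be swapped, giving (S_3 × S_3) ⋊ Z_2 of order 2·(3!)² = 72.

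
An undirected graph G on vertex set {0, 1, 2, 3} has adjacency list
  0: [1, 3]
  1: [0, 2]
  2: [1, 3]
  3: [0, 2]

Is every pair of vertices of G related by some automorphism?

G is 2-regular and bipartite on 2^2 = 4 vertices with girth 4; it is the hypercube graph Q_2. Aut(Q_2) consists of the signed permutations of the 2 coordinate axes: 2! permutations times 2^2 sign flips, so |Aut| = 2^2·2! = 8. Under this action every vertex can be carried to every other, so G is vertex-transitive.

Yes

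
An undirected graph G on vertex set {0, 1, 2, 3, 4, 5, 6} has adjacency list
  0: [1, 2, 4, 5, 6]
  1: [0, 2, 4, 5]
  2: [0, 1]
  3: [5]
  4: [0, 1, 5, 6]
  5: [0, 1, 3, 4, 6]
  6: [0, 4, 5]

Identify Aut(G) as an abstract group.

Degrees alone do not determine every vertex (e.g. 0 and 5 both have degree 5), but their neighbour-degree multisets differ: N(0) has degrees [2, 3, 4, 4, 5] while N(5) has degrees [1, 3, 4, 4, 5]. Repeating this refinement separates all vertices, so the only automorphism is the identity.

{e}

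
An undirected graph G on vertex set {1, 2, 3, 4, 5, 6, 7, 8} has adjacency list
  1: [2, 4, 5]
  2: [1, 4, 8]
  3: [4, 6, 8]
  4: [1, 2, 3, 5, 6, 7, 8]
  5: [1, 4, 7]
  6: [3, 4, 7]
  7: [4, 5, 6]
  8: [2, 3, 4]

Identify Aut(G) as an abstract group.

Vertex 4 is the unique vertex of degree 7; the remaining 7 vertices each have degree 3 and induce a cycle, so G is the wheel on 8 vertices with hub 4. Every automorphism fixes the hub and acts on the rim 7-cycle, so Aut(G) ≅ Aut(C_7) = D_7 of order 14.

D_7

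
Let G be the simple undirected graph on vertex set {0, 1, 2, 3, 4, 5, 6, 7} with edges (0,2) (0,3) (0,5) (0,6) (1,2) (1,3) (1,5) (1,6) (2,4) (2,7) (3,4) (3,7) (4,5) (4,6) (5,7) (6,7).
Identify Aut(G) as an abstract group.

G is 4-regular and bipartite with parts {0, 1, 4, 7} and {2, 3, 5, 6} (each part is independent and every cross-pair is an edge), so G = K_{4,4}. Each part can be permuted independently (S_4 × S_4) and the two equal-size parts can also be swapped, giving (S_4 × S_4) ⋊ Z_2 of order 2·(4!)² = 1152.

(S_4 × S_4) ⋊ Z_2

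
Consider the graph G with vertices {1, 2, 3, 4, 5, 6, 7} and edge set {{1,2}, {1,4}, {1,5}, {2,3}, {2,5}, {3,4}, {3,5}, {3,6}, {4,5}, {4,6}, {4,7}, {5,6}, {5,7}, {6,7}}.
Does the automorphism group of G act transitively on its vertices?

No

Vertex 4 is the only vertex of degree 5, so every automorphism fixes it; G is not vertex-transitive.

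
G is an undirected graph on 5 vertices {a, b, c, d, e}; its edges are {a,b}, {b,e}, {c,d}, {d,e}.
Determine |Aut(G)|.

The degree sequence is [1, 2, 1, 2, 2]; the two degree-1 vertices a and c are the ends of a path, so G = P_5. A path has exactly one nontrivial symmetry — reversal — giving Aut(G) of order 2.

2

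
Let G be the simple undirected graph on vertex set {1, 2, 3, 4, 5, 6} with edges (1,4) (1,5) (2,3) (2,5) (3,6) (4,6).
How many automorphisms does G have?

12

Every vertex has degree 2 and the graph is connected, so G is the 6-cycle C_6. C_6 has 6 rotations and 6 reflections, so Aut(C_6) ≅ D_6 of order 12.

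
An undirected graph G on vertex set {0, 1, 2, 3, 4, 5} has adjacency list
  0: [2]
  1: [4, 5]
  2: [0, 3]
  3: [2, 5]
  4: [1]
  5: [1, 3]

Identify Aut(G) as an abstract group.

The degree sequence is [1, 2, 2, 2, 1, 2]; the two degree-1 vertices 0 and 4 are the ends of a path, so G = P_6. The only nontrivial automorphism of a path is the end-to-end reflection, so Aut(G) ≅ Z_2.

the cyclic group of order 2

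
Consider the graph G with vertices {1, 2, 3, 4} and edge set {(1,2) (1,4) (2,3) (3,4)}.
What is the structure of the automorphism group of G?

S_2 ≀ Z_2

G is 2-regular and bipartite with parts {2, 4} and {1, 3} (each part is independent and every cross-pair is an edge), so G = K_{2,2}. Each part can be permuted independently (S_2 × S_2) and the two equal-size parts can also be swapped, giving (S_2 × S_2) ⋊ Z_2 of order 2·(2!)² = 8.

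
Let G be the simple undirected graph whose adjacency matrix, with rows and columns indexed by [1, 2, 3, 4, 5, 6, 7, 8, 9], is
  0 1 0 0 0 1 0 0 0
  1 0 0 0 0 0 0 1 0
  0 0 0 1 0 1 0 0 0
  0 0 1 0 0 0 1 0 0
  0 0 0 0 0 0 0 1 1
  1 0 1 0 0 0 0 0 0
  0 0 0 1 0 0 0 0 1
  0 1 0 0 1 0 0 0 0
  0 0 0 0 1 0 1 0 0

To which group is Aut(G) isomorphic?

Every vertex has degree 2 and the graph is connected, so G is the 9-cycle C_9. The automorphisms of the 9-cycle are exactly the symmetries of a regular 9-gon: the dihedral group D_9, |D_9| = 18.

the dihedral group of order 18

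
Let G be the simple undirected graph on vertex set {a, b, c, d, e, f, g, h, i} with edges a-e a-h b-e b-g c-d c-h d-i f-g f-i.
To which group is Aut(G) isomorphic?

D_9

G is 2-regular and connected on 9 vertices, i.e. the cycle C_9. The automorphisms of the 9-cycle are exactly the symmetries of a regular 9-gon: the dihedral group D_9, |D_9| = 18.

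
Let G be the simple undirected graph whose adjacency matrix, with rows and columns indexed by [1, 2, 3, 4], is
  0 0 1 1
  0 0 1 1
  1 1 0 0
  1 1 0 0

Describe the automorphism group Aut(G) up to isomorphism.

G is 2-regular and connected on 4 vertices, i.e. the cycle C_4. C_4 has 4 rotations and 4 reflections, so Aut(C_4) ≅ D_4 of order 8.

D_4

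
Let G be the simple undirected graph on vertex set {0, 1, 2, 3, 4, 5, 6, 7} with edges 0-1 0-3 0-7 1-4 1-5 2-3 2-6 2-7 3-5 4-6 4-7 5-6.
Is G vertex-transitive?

G is 3-regular and bipartite on 2^3 = 8 vertices with girth 4; it is the hypercube graph Q_3. The symmetry group of the 3-cube is the hyperoctahedral group B_3 = Z_2 ≀ S_3, of order 2^3·3! = 48. Under this action every vertex can be carried to every other, so G is vertex-transitive.

Yes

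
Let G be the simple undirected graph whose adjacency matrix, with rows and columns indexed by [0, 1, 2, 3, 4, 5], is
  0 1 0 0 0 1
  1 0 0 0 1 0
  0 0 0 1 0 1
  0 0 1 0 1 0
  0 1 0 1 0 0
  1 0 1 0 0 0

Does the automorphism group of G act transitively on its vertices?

Yes

G is 2-regular and connected on 6 vertices, i.e. the cycle C_6. C_6 has 6 rotations and 6 reflections, so Aut(C_6) ≅ D_6 of order 12. Under this action every vertex can be carried to every other, so G is vertex-transitive.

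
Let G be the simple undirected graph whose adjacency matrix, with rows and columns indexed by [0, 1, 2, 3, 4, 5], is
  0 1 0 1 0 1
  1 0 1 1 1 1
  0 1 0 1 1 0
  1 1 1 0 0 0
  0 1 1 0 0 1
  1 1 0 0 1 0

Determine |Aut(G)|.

10

Vertex 1 is the unique vertex of degree 5; the remaining 5 vertices each have degree 3 and induce a cycle, so G is the wheel on 6 vertices with hub 1. With the hub fixed, the remaining symmetry is that of the rim cycle C_5, giving the dihedral group D_5.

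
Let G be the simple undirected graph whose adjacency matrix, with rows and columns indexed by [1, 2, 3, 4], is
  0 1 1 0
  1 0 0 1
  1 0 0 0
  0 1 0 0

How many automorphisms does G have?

The degree sequence is [2, 2, 1, 1]; the two degree-1 vertices 3 and 4 are the ends of a path, so G = P_4. A path has exactly one nontrivial symmetry — reversal — giving Aut(G) of order 2.

2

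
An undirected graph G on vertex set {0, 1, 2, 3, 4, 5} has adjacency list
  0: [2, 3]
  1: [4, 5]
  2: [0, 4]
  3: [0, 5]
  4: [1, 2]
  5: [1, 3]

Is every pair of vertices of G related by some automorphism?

Yes

Every vertex has degree 2 and the graph is connected, so G is the 6-cycle C_6. The automorphisms of the 6-cycle are exactly the symmetries of a regular 6-gon: the dihedral group D_6, |D_6| = 12. This group acts transitively on the 6 vertices.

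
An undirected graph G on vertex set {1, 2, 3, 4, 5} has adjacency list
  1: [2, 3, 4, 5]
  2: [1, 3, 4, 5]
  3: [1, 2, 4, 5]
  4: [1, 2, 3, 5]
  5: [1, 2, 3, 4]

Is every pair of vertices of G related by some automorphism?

Every vertex has degree 4, so G is the complete graph K_5. Every bijection on the vertex set is an automorphism of K_5; hence Aut(K_5) ≅ S_5, order 120. Under this action every vertex can be carried to every other, so G is vertex-transitive.

Yes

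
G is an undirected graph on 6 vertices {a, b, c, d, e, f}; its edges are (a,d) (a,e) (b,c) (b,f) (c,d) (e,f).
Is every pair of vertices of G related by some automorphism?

Yes

G is 2-regular and connected on 6 vertices, i.e. the cycle C_6. The automorphisms of the 6-cycle are exactly the symmetries of a regular 6-gon: the dihedral group D_6, |D_6| = 12. This group acts transitively on the 6 vertices.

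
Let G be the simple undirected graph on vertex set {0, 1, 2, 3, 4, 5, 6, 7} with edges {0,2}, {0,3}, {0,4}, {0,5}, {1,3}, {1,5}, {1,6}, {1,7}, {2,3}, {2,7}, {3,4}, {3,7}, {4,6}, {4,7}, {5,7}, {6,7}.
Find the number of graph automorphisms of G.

The degree sequence is [4, 4, 3, 5, 4, 3, 3, 6]. Checking the degree-preserving permutations of the vertex set shows that none except the identity preserves every edge, so Aut(G) is trivial.

1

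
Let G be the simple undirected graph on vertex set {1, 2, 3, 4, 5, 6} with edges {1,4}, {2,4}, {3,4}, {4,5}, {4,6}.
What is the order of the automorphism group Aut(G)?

120

Vertex 4 has degree 5 and every other vertex has degree 1, so G is the star K_{1,5} with centre 4. The 5 leaves are pairwise interchangeable while the centre is fixed, giving Aut(G) = S_5.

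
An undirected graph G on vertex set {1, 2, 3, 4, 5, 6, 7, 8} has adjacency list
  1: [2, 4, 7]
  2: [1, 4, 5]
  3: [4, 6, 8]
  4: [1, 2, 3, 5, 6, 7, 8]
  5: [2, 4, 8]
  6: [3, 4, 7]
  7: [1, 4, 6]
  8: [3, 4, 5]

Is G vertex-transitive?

No

Vertex 4 is the only vertex of degree 7, so every automorphism fixes it; G is not vertex-transitive.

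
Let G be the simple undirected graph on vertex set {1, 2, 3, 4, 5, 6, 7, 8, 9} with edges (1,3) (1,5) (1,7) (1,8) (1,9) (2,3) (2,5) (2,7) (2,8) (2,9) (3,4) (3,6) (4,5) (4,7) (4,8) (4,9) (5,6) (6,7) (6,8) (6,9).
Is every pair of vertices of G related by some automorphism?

No

Automorphisms preserve degree, but G has vertices of degree 4 and vertices of degree 5; no automorphism maps one to the other, so G is not vertex-transitive.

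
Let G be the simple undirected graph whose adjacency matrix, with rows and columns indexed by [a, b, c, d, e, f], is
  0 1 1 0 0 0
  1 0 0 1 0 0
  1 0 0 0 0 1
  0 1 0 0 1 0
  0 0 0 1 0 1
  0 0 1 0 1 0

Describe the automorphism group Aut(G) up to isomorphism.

G is 2-regular and connected on 6 vertices, i.e. the cycle C_6. The automorphisms of the 6-cycle are exactly the symmetries of a regular 6-gon: the dihedral group D_6, |D_6| = 12.

the dihedral group of order 12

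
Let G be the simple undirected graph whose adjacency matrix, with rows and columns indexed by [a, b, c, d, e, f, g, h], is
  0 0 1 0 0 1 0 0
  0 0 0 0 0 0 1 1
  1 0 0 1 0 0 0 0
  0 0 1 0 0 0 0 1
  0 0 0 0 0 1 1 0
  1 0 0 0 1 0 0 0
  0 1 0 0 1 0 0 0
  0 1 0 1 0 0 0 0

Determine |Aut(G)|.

Every vertex has degree 2 and the graph is connected, so G is the 8-cycle C_8. C_8 has 8 rotations and 8 reflections, so Aut(C_8) ≅ D_8 of order 16.

16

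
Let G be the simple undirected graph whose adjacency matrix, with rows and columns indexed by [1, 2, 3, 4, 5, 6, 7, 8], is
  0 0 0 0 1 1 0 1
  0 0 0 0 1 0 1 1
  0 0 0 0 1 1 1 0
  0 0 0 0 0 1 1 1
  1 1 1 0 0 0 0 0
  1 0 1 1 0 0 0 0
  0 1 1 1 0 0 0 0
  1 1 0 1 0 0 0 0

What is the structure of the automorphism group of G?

the hyperoctahedral group B_3

G is 3-regular and bipartite on 2^3 = 8 vertices with girth 4; it is the hypercube graph Q_3. The symmetry group of the 3-cube is the hyperoctahedral group B_3 = Z_2 ≀ S_3, of order 2^3·3! = 48.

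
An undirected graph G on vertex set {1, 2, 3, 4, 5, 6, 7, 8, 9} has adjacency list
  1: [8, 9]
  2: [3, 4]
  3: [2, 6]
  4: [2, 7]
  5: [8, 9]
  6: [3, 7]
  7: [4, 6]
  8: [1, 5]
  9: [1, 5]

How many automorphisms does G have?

80

G has two connected components, {2, 3, 4, 6, 7} and {1, 5, 8, 9}; each is 2-regular, so G = C_5 ⊔ C_4. No automorphism exchanges components of different sizes, hence Aut(G) is the direct product D_4 × D_5, order 80.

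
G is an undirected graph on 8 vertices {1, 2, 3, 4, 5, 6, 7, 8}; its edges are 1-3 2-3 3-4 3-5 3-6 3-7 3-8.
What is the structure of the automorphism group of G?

the symmetric group on 7 letters

Vertex 3 has degree 7 and every other vertex has degree 1, so G is the star K_{1,7} with centre 3. Any automorphism fixes the centre and permutes the 7 leaves freely, so Aut(G) ≅ S_7 of order 7! = 5040.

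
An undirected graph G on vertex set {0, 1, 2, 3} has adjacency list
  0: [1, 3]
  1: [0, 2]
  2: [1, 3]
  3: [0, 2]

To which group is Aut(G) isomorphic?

the hyperoctahedral group B_2

G is 2-regular and bipartite on 2^2 = 4 vertices with girth 4; it is the hypercube graph Q_2. The symmetry group of the 2-cube is the hyperoctahedral group B_2 = Z_2 ≀ S_2, of order 2^2·2! = 8.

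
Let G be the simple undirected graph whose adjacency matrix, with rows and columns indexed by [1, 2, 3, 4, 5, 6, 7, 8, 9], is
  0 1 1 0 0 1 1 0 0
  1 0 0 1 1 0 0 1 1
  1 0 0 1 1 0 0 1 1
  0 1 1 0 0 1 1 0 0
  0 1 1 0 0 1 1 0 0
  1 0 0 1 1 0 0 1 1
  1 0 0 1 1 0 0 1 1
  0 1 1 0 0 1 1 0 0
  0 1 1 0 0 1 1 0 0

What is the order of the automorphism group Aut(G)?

2880

The vertices split by degree into {2, 3, 6, 7} (degree 5) and {1, 4, 5, 8, 9} (degree 4); every edge runs between the two parts, so G is the complete bipartite graph K_{4,5}. The parts have unequal sizes, so no automorphism swaps them; each part is permuted independently, giving S_5 × S_4 of order 5!·4! = 2880.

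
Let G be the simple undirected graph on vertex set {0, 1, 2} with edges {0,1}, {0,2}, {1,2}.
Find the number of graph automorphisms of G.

Every vertex has degree 2, so G is the complete graph K_3. Any permutation of the 3 vertices preserves K_3, so Aut(K_3) = S_3 of order 3! = 6.

6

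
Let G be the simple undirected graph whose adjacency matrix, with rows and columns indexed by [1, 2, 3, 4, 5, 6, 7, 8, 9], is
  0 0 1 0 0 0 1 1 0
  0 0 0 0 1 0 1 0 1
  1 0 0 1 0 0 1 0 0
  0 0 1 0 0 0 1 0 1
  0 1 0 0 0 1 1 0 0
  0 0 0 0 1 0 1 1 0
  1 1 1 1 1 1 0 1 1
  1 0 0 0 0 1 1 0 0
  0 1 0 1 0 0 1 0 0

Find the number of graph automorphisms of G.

16

Vertex 7 is the unique vertex of degree 8; the remaining 8 vertices each have degree 3 and induce a cycle, so G is the wheel on 9 vertices with hub 7. Every automorphism fixes the hub and acts on the rim 8-cycle, so Aut(G) ≅ Aut(C_8) = D_8 of order 16.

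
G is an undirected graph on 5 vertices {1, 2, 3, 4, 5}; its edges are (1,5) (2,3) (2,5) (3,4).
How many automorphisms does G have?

The degree sequence is [1, 2, 2, 1, 2]; the two degree-1 vertices 1 and 4 are the ends of a path, so G = P_5. A path has exactly one nontrivial symmetry — reversal — giving Aut(G) of order 2.

2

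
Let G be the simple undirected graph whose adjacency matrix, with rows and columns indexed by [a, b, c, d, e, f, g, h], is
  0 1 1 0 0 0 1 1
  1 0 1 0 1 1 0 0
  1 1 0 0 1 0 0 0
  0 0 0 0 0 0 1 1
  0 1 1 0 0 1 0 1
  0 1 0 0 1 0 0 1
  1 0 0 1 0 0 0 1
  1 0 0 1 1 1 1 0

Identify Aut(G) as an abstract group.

The degree sequence is [4, 4, 3, 2, 4, 3, 3, 5]. Checking the degree-preserving permutations of the vertex set shows that none except the identity preserves every edge, so Aut(G) is trivial.

{e}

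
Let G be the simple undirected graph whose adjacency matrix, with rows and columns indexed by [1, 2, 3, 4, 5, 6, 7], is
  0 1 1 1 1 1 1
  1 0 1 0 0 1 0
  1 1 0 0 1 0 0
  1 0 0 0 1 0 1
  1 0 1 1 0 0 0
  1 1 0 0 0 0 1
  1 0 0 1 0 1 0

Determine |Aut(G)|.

12

Vertex 1 is the unique vertex of degree 6; the remaining 6 vertices each have degree 3 and induce a cycle, so G is the wheel on 7 vertices with hub 1. Every automorphism fixes the hub and acts on the rim 6-cycle, so Aut(G) ≅ Aut(C_6) = D_6 of order 12.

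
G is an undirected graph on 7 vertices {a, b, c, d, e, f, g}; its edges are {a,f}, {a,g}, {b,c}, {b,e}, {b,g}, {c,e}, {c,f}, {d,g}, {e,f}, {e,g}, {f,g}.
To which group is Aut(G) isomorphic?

the trivial group

Degrees alone do not determine every vertex (e.g. b and c both have degree 3), but their neighbour-degree multisets differ: N(b) has degrees [3, 4, 5] while N(c) has degrees [3, 4, 4]. Repeating this refinement separates all vertices, so the only automorphism is the identity.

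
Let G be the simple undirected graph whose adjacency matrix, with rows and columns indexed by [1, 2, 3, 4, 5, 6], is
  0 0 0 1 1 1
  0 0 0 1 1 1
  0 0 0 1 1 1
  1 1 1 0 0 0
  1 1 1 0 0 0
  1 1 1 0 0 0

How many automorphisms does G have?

G is 3-regular and bipartite with parts {4, 5, 6} and {1, 2, 3} (each part is independent and every cross-pair is an edge), so G = K_{3,3}. Aut(K_{3,3}) is the wreath product S_3 ≀ Z_2: permute within each part, then optionally swap the parts; |Aut| = 2·(3!)² = 72.

72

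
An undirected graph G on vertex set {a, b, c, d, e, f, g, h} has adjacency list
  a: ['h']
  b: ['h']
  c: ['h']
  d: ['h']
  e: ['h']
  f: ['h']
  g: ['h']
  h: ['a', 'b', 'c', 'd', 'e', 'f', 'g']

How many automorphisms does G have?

Vertex h has degree 7 and every other vertex has degree 1, so G is the star K_{1,7} with centre h. Any automorphism fixes the centre and permutes the 7 leaves freely, so Aut(G) ≅ S_7 of order 7! = 5040.

5040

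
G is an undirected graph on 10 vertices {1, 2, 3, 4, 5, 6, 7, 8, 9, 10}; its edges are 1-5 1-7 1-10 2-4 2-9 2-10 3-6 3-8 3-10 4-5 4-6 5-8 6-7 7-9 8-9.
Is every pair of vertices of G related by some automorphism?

G is 3-regular on 10 vertices with no triangles and no 4-cycles (girth 5): this is the Petersen graph. Viewing the Petersen graph as the Kneser graph K(5,2) — vertices are 2-subsets of {1,…,5}, edges join disjoint pairs — its automorphisms are exactly the permutations of the 5-element set, so Aut ≅ S_5 of order 120. Under this action every vertex can be carried to every other, so G is vertex-transitive.

Yes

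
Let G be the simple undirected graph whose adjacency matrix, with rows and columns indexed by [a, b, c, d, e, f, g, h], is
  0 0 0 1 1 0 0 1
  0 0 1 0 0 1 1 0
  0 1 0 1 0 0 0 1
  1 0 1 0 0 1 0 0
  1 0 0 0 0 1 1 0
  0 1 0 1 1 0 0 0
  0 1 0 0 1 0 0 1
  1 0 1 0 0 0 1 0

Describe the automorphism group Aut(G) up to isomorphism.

the hyperoctahedral group B_3

G is 3-regular and bipartite on 2^3 = 8 vertices with girth 4; it is the hypercube graph Q_3. Aut(Q_3) consists of the signed permutations of the 3 coordinate axes: 3! permutations times 2^3 sign flips, so |Aut| = 2^3·3! = 48.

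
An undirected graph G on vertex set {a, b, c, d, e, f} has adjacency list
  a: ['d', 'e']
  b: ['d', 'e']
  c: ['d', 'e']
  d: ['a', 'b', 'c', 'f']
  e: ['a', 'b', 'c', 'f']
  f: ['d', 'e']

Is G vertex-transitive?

Automorphisms preserve degree, but G has vertices of degree 2 and vertices of degree 4; no automorphism maps one to the other, so G is not vertex-transitive.

No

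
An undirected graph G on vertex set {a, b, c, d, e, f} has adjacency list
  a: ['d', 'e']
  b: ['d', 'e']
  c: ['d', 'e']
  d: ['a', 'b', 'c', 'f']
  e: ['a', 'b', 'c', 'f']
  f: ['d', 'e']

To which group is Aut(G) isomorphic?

The vertices split by degree into {d, e} (degree 4) and {a, b, c, f} (degree 2); every edge runs between the two parts, so G is the complete bipartite graph K_{2,4}. The parts have unequal sizes, so no automorphism swaps them; each part is permuted independently, giving S_2 × S_4 of order 2!·4! = 48.

S_2 × S_4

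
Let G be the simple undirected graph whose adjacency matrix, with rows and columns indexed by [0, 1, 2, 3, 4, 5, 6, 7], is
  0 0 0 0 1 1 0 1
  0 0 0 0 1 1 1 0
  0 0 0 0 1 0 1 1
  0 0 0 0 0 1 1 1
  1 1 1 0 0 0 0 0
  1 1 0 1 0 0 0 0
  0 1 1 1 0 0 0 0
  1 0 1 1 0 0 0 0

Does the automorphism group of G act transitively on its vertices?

Yes

G is 3-regular and bipartite on 2^3 = 8 vertices with girth 4; it is the hypercube graph Q_3. Aut(Q_3) consists of the signed permutations of the 3 coordinate axes: 3! permutations times 2^3 sign flips, so |Aut| = 2^3·3! = 48. This group acts transitively on the 8 vertices.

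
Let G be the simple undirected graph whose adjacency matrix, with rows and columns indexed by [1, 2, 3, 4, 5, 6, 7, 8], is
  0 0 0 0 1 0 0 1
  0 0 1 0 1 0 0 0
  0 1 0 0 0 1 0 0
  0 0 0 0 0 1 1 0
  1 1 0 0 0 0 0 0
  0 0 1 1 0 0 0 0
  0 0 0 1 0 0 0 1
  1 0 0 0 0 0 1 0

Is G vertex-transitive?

Yes

G is 2-regular and connected on 8 vertices, i.e. the cycle C_8. C_8 has 8 rotations and 8 reflections, so Aut(C_8) ≅ D_8 of order 16. Under this action every vertex can be carried to every other, so G is vertex-transitive.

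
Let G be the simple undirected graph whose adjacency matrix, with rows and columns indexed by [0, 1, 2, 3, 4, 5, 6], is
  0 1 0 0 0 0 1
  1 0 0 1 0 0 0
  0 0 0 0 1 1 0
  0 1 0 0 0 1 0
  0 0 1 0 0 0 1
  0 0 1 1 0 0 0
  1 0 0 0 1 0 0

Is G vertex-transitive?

Yes

G is 2-regular and connected on 7 vertices, i.e. the cycle C_7. C_7 has 7 rotations and 7 reflections, so Aut(C_7) ≅ D_7 of order 14. This group acts transitively on the 7 vertices.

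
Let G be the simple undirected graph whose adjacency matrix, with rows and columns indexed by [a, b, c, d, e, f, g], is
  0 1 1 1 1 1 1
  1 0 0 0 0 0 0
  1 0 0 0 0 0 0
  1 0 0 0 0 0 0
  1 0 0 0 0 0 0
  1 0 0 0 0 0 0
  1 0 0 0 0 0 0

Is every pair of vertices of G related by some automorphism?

No

Vertex a is the only vertex of degree 6, so every automorphism fixes it; G is not vertex-transitive.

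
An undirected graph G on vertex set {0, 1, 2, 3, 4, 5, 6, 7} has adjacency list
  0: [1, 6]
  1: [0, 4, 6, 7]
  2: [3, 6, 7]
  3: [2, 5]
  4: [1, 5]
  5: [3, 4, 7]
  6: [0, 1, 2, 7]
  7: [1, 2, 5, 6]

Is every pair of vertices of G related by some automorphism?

No

Automorphisms preserve degree, but G has vertices of degree 2 and vertices of degree 4; no automorphism maps one to the other, so G is not vertex-transitive.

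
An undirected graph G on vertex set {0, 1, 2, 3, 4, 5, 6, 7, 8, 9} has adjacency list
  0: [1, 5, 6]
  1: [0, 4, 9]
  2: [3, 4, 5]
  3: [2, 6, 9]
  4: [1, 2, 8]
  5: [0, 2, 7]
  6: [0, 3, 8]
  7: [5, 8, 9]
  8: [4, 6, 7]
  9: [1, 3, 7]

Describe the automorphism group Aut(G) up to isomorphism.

the symmetric group S_5

G is 3-regular on 10 vertices with no triangles and no 4-cycles (girth 5): this is the Petersen graph. Viewing the Petersen graph as the Kneser graph K(5,2) — vertices are 2-subsets of {1,…,5}, edges join disjoint pairs — its automorphisms are exactly the permutations of the 5-element set, so Aut ≅ S_5 of order 120.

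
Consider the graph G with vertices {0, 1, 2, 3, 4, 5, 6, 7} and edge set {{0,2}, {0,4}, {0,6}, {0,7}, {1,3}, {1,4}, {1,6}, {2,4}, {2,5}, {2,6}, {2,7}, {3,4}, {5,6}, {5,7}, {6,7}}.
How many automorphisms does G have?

Degrees alone do not determine every vertex (e.g. 0 and 4 both have degree 4), but their neighbour-degree multisets differ: N(0) has degrees [4, 4, 5, 5] while N(4) has degrees [2, 3, 4, 5]. Repeating this refinement separates all vertices, so the only automorphism is the identity.

1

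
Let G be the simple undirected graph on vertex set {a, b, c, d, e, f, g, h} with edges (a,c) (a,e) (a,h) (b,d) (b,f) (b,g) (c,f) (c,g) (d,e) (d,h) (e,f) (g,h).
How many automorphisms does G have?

48

G is 3-regular and bipartite on 2^3 = 8 vertices with girth 4; it is the hypercube graph Q_3. The symmetry group of the 3-cube is the hyperoctahedral group B_3 = Z_2 ≀ S_3, of order 2^3·3! = 48.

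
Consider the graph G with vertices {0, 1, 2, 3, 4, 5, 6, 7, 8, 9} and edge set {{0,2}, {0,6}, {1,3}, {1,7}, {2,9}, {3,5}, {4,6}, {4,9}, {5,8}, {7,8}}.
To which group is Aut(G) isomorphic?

(D_5 × D_5) ⋊ Z_2

G has two connected components, {1, 3, 5, 7, 8} and {0, 2, 4, 6, 9}; each is 2-regular, so G = C_5 ⊔ C_5. Aut of a disjoint union of two copies of C_5 is the wreath product D_5 ≀ Z_2, of order 2·10² = 200.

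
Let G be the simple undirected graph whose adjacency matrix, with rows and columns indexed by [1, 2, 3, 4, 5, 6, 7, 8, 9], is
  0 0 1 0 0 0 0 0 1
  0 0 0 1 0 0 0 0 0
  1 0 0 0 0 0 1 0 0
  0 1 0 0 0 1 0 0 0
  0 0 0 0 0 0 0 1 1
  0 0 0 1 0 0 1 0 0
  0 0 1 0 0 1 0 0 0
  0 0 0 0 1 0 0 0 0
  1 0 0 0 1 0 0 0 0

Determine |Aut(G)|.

2

The degree sequence is [2, 1, 2, 2, 2, 2, 2, 1, 2]; the two degree-1 vertices 2 and 8 are the ends of a path, so G = P_9. The only nontrivial automorphism of a path is the end-to-end reflection, so Aut(G) ≅ Z_2.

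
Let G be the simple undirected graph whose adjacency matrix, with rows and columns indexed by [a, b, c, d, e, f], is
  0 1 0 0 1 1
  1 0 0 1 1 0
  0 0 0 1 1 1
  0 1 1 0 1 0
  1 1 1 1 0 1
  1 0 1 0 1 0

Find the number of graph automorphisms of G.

10

Vertex e is the unique vertex of degree 5; the remaining 5 vertices each have degree 3 and induce a cycle, so G is the wheel on 6 vertices with hub e. Every automorphism fixes the hub and acts on the rim 5-cycle, so Aut(G) ≅ Aut(C_5) = D_5 of order 10.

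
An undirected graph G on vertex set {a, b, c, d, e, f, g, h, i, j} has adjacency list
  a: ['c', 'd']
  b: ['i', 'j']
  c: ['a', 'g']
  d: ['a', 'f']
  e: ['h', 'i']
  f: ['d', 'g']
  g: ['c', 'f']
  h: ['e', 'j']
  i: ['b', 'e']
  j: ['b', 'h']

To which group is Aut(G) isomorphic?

G has two connected components, {b, e, h, i, j} and {a, c, d, f, g}; each is 2-regular, so G = C_5 ⊔ C_5. With two isomorphic components, Aut(G) = Aut(C_5) ≀ S_2 = (D_5 × D_5) ⋊ Z_2: permute each cycle by D_5, then optionally swap the two cycles. Order 2·(2·5)² = 200.

(D_5 × D_5) ⋊ Z_2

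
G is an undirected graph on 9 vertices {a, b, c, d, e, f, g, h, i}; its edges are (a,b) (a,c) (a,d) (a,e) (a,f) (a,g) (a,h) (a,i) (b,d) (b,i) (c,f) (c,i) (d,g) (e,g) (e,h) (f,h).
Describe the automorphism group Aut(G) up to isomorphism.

Vertex a is the unique vertex of degree 8; the remaining 8 vertices each have degree 3 and induce a cycle, so G is the wheel on 9 vertices with hub a. With the hub fixed, the remaining symmetry is that of the rim cycle C_8, giving the dihedral group D_8.

D_8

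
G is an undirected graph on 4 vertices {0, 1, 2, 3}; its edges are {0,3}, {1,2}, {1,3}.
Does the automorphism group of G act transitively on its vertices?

Automorphisms preserve degree, but G has vertices of degree 1 and vertices of degree 2; no automorphism maps one to the other, so G is not vertex-transitive.

No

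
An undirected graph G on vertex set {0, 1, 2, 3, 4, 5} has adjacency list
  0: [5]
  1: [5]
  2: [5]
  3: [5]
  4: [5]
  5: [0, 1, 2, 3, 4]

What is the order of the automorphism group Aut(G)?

Vertex 5 has degree 5 and every other vertex has degree 1, so G is the star K_{1,5} with centre 5. Any automorphism fixes the centre and permutes the 5 leaves freely, so Aut(G) ≅ S_5 of order 5! = 120.

120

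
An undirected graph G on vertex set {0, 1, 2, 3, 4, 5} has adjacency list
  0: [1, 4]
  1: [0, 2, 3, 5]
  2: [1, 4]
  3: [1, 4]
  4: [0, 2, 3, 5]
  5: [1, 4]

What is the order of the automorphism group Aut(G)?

48

The vertices split by degree into {1, 4} (degree 4) and {0, 2, 3, 5} (degree 2); every edge runs between the two parts, so G is the complete bipartite graph K_{2,4}. The parts have unequal sizes, so no automorphism swaps them; each part is permuted independently, giving S_2 × S_4 of order 2!·4! = 48.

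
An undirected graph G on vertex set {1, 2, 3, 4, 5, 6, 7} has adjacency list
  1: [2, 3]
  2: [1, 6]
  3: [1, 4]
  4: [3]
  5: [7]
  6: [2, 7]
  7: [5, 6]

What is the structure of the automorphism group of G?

C_2

The degree sequence is [2, 2, 2, 1, 1, 2, 2]; the two degree-1 vertices 4 and 5 are the ends of a path, so G = P_7. A path has exactly one nontrivial symmetry — reversal — giving Aut(G) of order 2.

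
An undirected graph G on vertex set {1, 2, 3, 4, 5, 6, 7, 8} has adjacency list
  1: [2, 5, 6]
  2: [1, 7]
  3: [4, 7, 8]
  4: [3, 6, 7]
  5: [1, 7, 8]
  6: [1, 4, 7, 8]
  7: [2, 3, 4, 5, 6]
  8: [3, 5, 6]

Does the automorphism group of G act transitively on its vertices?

No

Vertex 2 is the only vertex of degree 2, so every automorphism fixes it; G is not vertex-transitive.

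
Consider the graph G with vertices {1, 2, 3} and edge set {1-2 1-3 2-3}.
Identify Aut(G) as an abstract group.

S_3

All 3 vertices are pairwise adjacent: G = K_3. Every bijection on the vertex set is an automorphism of K_3; hence Aut(K_3) ≅ S_3, order 6.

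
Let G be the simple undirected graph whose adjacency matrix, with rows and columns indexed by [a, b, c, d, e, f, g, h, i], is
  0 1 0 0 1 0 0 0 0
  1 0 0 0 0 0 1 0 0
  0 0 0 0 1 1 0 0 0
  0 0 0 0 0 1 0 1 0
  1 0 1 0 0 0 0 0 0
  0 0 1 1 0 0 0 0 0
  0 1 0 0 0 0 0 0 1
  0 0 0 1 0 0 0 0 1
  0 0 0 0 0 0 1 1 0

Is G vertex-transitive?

Yes

G is 2-regular and connected on 9 vertices, i.e. the cycle C_9. The automorphisms of the 9-cycle are exactly the symmetries of a regular 9-gon: the dihedral group D_9, |D_9| = 18. This group acts transitively on the 9 vertices.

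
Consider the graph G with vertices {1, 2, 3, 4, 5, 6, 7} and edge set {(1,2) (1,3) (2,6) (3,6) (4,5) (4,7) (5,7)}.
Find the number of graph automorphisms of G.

48

G has two connected components, {1, 2, 3, 6} and {4, 5, 7}; each is 2-regular, so G = C_4 ⊔ C_3. The components are non-isomorphic (different sizes), so Aut(G) = Aut(C_4) × Aut(C_3) = D_4 × D_3 of order 8·6 = 48.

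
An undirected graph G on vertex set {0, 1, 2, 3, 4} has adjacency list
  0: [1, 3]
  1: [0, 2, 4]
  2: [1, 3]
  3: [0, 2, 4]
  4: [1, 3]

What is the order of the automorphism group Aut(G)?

The vertices split by degree into {1, 3} (degree 3) and {0, 2, 4} (degree 2); every edge runs between the two parts, so G is the complete bipartite graph K_{2,3}. Automorphisms preserve the bipartition setwise (since the parts differ in size) and act as S_2 × S_3 within it; |Aut| = 12.

12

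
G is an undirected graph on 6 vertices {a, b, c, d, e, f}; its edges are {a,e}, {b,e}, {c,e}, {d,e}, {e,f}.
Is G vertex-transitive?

No

Vertex e is the only vertex of degree 5, so every automorphism fixes it; G is not vertex-transitive.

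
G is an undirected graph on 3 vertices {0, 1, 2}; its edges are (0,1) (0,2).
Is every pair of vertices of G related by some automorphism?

Vertex 0 is the only vertex of degree 2, so every automorphism fixes it; G is not vertex-transitive.

No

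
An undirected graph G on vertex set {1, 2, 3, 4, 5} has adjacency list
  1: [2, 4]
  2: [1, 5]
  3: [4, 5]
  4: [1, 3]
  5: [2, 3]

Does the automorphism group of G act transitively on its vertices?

G is 2-regular and connected on 5 vertices, i.e. the cycle C_5. The automorphisms of the 5-cycle are exactly the symmetries of a regular 5-gon: the dihedral group D_5, |D_5| = 10. This group acts transitively on the 5 vertices.

Yes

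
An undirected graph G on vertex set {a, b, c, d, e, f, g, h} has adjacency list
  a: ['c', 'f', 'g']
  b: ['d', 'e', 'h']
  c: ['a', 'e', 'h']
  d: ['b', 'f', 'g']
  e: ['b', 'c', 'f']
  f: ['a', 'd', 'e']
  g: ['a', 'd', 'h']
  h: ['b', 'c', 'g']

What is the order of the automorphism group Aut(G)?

48

G is 3-regular and bipartite on 2^3 = 8 vertices with girth 4; it is the hypercube graph Q_3. The symmetry group of the 3-cube is the hyperoctahedral group B_3 = Z_2 ≀ S_3, of order 2^3·3! = 48.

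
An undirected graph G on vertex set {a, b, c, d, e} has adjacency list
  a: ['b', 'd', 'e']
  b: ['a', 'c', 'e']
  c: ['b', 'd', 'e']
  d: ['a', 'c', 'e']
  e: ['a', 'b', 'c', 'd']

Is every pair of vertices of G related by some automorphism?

Vertex e is the only vertex of degree 4, so every automorphism fixes it; G is not vertex-transitive.

No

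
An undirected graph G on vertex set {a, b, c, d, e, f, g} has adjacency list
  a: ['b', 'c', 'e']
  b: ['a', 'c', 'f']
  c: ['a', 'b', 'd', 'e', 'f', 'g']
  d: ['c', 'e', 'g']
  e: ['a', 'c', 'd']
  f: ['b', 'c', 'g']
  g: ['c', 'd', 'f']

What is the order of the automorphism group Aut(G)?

Vertex c is the unique vertex of degree 6; the remaining 6 vertices each have degree 3 and induce a cycle, so G is the wheel on 7 vertices with hub c. Every automorphism fixes the hub and acts on the rim 6-cycle, so Aut(G) ≅ Aut(C_6) = D_6 of order 12.

12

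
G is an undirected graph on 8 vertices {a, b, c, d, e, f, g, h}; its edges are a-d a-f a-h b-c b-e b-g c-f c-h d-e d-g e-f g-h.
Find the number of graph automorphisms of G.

G is 3-regular and bipartite on 2^3 = 8 vertices with girth 4; it is the hypercube graph Q_3. The symmetry group of the 3-cube is the hyperoctahedral group B_3 = Z_2 ≀ S_3, of order 2^3·3! = 48.

48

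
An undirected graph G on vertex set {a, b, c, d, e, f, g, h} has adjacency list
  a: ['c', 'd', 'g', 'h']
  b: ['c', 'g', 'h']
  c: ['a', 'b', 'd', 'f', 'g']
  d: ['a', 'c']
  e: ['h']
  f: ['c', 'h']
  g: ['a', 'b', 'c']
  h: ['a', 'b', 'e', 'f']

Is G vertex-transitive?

Vertex c is the only vertex of degree 5, so every automorphism fixes it; G is not vertex-transitive.

No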